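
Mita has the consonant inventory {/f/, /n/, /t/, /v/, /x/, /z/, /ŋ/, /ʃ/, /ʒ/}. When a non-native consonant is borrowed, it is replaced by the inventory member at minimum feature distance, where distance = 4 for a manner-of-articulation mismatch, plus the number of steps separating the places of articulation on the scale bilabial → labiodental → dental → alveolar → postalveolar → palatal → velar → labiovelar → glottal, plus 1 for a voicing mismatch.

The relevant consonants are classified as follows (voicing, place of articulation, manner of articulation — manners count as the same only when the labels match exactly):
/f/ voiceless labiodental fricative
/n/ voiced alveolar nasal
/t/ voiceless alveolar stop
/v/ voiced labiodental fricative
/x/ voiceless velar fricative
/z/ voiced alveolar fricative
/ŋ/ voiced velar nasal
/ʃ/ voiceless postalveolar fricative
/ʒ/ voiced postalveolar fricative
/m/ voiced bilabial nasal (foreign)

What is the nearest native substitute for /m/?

n

/n/ is closest: same manner (nasal), place distance 3 (bilabial→alveolar), same voicing; total 3. Next closest is /v/ at distance 5.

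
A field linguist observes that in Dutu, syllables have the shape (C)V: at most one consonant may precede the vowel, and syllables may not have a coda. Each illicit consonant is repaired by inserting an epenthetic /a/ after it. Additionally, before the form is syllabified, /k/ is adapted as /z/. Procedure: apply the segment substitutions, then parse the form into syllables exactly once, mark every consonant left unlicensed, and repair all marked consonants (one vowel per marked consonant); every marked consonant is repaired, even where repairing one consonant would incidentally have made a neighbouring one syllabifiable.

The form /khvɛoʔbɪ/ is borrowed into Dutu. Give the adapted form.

Substitution: /k/ → /z/, giving /zhvɛoʔbɪ/.
Syllabifying with onset maximization leaves /z/, /h/, /ʔ/ stranded (no codas are permitted; onsets are limited to one consonant).
Epenthesis after each stranded consonant: /z/ → /za/, /h/ → /ha/, /ʔ/ → /ʔa/.

zahavɛoʔabɪ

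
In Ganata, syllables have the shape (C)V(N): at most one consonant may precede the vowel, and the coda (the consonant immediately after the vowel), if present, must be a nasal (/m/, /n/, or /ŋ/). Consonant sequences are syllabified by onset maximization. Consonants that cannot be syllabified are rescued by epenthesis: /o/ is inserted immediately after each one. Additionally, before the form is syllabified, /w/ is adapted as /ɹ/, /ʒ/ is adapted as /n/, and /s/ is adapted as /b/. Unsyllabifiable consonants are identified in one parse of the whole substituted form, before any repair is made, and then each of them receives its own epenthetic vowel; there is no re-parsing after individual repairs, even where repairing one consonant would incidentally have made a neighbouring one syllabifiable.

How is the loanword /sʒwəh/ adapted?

bonoɹəho

Substitution: /s/ → /b/, /ʒ/ → /n/, /w/ → /ɹ/, giving /bnɹəh/.
Syllabifying with onset maximization leaves /b/, /n/, /h/ stranded (only a nasal (/m/, /n/, or /ŋ/) is licensed in coda position; onsets are limited to one consonant).
Epenthesis after each stranded consonant: /b/ → /bo/, /n/ → /no/, /h/ → /ho/.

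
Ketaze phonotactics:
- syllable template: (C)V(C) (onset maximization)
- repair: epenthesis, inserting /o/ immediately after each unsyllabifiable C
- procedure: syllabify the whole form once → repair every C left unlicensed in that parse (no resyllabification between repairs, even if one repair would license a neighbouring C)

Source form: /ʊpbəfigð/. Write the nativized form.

ʊpbəfigðo

The consonants /ð/ cannot be parsed into a legal (C)V(C) syllable (at most one coda consonant is licensed; onsets are limited to one consonant).
Epenthesis after each stranded consonant: /ð/ → /ðo/.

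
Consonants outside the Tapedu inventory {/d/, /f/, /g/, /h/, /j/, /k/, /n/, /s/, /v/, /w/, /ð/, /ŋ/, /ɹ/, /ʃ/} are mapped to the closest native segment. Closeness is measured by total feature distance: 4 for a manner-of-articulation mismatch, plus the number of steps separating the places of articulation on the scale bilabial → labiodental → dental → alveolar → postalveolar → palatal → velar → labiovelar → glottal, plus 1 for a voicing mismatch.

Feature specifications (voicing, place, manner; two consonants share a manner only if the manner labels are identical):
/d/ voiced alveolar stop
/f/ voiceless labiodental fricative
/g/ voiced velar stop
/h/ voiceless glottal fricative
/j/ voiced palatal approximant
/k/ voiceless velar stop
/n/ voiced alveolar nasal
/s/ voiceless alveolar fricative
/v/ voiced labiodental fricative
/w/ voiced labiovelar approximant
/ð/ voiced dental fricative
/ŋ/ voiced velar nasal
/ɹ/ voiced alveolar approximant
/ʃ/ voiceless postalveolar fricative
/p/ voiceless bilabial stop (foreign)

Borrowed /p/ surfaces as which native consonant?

/d/ is closest: same manner (stop), place distance 3 (bilabial→alveolar), voicing differs (+1); total 4. Next closest is /f/ at distance 5.

d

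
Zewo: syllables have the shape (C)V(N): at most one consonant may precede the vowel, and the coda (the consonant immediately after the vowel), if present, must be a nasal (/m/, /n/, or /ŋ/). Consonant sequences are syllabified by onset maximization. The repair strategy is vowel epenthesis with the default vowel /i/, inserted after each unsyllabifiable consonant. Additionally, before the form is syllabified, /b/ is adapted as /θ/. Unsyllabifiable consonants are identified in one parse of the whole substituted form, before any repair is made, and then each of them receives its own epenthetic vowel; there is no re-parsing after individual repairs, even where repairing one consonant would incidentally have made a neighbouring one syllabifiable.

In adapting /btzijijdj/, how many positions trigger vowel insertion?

After substitution the input is /θtzijijdj/.
The unsyllabifiable consonants are /θ/, /t/, /j/, /d/, /j/; each receives one epenthetic vowel.

5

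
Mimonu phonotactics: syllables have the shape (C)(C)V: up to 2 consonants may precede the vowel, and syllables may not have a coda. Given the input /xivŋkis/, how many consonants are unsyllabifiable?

2

The consonants /v/, /s/ cannot be parsed into a legal (C)(C)V syllable (no codas are permitted; onsets may contain at most 2 consonants).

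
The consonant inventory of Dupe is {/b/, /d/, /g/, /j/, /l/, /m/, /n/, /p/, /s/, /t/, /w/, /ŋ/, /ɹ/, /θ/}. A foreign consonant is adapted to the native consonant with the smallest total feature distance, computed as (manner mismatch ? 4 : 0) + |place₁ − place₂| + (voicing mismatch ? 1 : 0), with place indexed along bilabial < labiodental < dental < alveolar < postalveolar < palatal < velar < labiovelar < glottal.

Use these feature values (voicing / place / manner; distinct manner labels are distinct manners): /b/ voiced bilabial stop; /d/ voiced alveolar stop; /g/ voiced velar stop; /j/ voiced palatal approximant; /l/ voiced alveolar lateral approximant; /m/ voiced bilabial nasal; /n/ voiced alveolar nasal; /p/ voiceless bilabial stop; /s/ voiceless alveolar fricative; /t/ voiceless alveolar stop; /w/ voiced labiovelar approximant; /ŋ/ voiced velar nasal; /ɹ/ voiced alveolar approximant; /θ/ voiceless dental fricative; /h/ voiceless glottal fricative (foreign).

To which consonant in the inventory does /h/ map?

/s/ is closest: same manner (fricative), place distance 5 (glottal→alveolar), same voicing; total 5. Next closest is /w/ at distance 6.

s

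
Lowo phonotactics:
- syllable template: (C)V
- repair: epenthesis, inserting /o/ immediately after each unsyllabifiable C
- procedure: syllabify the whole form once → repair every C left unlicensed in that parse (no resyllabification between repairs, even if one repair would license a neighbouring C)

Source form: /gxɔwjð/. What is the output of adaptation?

goxɔwojoðo

Syllabifying with onset maximization leaves /g/, /w/, /j/, /ð/ stranded (no codas are permitted; onsets are limited to one consonant).
Epenthesis after each stranded consonant: /g/ → /go/, /w/ → /wo/, /j/ → /jo/, /ð/ → /ðo/.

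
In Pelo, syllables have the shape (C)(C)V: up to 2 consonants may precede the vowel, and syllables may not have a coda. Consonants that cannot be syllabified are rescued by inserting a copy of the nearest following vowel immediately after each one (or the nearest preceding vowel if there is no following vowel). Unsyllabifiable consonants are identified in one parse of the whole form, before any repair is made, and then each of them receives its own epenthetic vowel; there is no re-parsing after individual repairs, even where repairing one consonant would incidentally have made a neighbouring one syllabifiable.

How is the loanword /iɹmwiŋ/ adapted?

iɹimwiŋi

The consonants /ɹ/, /ŋ/ cannot be parsed into a legal (C)(C)V syllable (no codas are permitted; onsets may contain at most 2 consonants).
Each unlicensed consonant becomes the onset of a new syllable: /ɹ/ → /ɹi/, /ŋ/ → /ŋi/.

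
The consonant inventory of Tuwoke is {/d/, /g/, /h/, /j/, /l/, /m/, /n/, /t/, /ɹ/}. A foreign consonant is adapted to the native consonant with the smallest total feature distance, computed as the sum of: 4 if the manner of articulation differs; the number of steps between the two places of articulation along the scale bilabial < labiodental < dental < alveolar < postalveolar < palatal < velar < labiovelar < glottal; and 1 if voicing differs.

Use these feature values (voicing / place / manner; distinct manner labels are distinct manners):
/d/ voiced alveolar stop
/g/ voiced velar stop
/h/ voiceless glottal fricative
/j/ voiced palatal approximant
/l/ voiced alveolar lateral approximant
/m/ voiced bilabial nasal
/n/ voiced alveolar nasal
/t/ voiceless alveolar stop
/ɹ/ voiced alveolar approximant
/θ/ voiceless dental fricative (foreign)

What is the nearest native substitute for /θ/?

t

/t/ is closest: manner differs (fricative→stop, +4), place distance 1 (dental→alveolar), same voicing; total 5. Next closest is /d/ at distance 6.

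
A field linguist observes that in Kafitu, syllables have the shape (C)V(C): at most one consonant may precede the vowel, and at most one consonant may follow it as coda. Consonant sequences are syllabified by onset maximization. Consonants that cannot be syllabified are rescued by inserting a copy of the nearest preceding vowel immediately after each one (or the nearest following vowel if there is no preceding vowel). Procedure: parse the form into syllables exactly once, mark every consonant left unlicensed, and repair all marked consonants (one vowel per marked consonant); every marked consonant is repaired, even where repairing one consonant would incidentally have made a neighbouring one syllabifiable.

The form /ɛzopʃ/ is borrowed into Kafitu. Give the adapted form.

The consonants /ʃ/ cannot be parsed into a legal (C)V(C) syllable (at most one coda consonant is licensed; onsets are limited to one consonant).
Epenthesis after each stranded consonant: /ʃ/ → /ʃo/.

ɛzopʃo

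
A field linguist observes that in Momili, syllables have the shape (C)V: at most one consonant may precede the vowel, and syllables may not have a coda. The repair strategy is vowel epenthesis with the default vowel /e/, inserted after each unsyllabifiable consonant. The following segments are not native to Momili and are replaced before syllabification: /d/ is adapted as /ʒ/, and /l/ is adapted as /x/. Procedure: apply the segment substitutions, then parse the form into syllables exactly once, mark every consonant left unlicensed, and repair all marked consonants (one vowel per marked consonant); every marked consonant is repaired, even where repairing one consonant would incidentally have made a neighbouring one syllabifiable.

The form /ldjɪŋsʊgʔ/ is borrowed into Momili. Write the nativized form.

xeʒejɪŋesʊgeʔe

Substitution: /l/ → /x/, /d/ → /ʒ/, giving /xʒjɪŋsʊgʔ/.
Syllabifying with onset maximization leaves /x/, /ʒ/, /ŋ/, /g/, /ʔ/ stranded (no codas are permitted; onsets are limited to one consonant).
Inserting the epenthetic vowel yields /x/ → /xe/, /ʒ/ → /ʒe/, /ŋ/ → /ŋe/, /g/ → /ge/, /ʔ/ → /ʔe/.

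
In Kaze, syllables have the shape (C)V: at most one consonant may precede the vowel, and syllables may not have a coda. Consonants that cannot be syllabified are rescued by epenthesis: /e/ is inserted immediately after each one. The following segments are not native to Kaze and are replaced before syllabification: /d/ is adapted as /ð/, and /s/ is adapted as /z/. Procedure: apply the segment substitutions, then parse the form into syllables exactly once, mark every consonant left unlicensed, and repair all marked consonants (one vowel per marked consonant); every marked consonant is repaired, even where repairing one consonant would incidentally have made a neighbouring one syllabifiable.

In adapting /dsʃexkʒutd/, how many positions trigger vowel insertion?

6

After substitution the input is /ðzʃexkʒutð/.
The unsyllabifiable consonants are /ð/, /z/, /x/, /k/, /t/, /ð/; each receives one epenthetic vowel.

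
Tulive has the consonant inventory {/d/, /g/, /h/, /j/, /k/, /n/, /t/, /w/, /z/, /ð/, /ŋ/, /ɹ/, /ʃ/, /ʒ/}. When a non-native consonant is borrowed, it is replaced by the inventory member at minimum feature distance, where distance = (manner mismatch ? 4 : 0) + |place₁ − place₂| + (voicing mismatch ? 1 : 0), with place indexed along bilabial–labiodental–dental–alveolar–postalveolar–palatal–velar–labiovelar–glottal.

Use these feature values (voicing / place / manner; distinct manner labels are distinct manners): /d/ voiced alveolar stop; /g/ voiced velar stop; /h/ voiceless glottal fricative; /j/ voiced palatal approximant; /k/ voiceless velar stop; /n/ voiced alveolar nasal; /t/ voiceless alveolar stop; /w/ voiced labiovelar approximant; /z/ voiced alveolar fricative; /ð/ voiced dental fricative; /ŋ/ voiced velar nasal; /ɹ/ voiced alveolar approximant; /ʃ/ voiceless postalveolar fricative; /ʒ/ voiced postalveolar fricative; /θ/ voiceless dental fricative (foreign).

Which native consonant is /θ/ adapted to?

ð

/ð/ is closest: same manner (fricative), place distance 0 (dental→dental), voicing differs (+1); total 1. Next closest is /z/ at distance 2.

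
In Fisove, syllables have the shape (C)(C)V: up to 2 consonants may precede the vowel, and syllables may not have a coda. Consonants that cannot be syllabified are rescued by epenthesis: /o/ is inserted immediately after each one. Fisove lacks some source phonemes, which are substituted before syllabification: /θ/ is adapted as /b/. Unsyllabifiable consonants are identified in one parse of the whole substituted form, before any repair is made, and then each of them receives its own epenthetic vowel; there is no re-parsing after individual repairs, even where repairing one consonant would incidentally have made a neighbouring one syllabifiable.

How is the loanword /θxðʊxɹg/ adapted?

Substitution: /θ/ → /b/, giving /bxðʊxɹg/.
The consonants /b/, /x/, /ɹ/, /g/ cannot be parsed into a legal (C)(C)V syllable (no codas are permitted; onsets may contain at most 2 consonants).
Each unlicensed consonant becomes the onset of a new syllable: /b/ → /bo/, /x/ → /xo/, /ɹ/ → /ɹo/, /g/ → /go/.

boxðʊxoɹogo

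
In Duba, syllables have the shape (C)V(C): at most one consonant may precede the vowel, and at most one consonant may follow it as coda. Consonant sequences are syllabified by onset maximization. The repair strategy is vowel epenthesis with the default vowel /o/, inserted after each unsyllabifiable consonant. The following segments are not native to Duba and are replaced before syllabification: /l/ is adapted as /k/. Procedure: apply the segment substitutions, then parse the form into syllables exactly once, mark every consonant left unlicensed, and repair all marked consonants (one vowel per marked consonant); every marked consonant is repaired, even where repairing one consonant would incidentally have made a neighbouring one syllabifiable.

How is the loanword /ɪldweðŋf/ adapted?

ɪkdoweðŋofo

Substitution: /l/ → /k/, giving /ɪkdweðŋf/.
Syllabifying with onset maximization leaves /d/, /ŋ/, /f/ stranded (at most one coda consonant is licensed; onsets are limited to one consonant).
Inserting the epenthetic vowel yields /d/ → /do/, /ŋ/ → /ŋo/, /f/ → /fo/.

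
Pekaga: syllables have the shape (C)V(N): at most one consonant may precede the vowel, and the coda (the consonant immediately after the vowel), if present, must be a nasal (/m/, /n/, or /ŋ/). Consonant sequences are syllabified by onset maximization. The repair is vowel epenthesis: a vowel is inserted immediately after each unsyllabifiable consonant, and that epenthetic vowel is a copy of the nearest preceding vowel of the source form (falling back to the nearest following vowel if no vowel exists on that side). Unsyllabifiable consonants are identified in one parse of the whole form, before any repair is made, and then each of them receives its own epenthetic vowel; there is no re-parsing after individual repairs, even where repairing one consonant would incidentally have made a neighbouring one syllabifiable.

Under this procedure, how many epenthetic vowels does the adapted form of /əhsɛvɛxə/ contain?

The unsyllabifiable consonants are /h/; each receives one epenthetic vowel.

1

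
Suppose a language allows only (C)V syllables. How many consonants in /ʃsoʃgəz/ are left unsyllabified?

The consonants /ʃ/, /ʃ/, /z/ cannot be parsed into a legal (C)V syllable (no codas are permitted; onsets are limited to one consonant).

3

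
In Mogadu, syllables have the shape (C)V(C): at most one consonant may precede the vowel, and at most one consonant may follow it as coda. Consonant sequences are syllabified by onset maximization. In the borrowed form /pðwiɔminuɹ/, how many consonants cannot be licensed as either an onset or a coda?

2

Syllabifying with onset maximization leaves /p/, /ð/ stranded (at most one coda consonant is licensed; onsets are limited to one consonant).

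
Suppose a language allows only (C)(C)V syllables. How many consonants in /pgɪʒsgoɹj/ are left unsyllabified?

3

Syllabifying with onset maximization leaves /ʒ/, /ɹ/, /j/ stranded (no codas are permitted; onsets may contain at most 2 consonants).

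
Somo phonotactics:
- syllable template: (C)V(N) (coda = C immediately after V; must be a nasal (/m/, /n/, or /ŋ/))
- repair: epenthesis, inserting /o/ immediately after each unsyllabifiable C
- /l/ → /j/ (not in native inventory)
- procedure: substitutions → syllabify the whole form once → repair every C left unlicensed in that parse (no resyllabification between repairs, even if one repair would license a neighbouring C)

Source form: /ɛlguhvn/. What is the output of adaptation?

ɛjoguhovono

Substitution: /l/ → /j/, giving /ɛjguhvn/.
Syllabifying with onset maximization leaves /j/, /h/, /v/, /n/ stranded (only a nasal (/m/, /n/, or /ŋ/) is licensed in coda position; onsets are limited to one consonant).
Each unlicensed consonant becomes the onset of a new syllable: /j/ → /jo/, /h/ → /ho/, /v/ → /vo/, /n/ → /no/.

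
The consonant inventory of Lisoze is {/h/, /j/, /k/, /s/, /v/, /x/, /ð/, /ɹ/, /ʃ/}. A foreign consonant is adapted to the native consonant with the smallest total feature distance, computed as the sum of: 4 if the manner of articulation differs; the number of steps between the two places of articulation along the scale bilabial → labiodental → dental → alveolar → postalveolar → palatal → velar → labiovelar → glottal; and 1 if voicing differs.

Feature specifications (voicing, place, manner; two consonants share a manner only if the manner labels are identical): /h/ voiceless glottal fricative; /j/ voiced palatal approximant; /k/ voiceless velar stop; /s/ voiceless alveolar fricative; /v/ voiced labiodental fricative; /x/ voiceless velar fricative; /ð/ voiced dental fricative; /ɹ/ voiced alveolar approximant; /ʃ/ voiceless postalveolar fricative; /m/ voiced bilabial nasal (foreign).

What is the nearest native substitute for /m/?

v

/v/ is closest: manner differs (nasal→fricative, +4), place distance 1 (bilabial→labiodental), same voicing; total 5. Next closest is /ð/ at distance 6.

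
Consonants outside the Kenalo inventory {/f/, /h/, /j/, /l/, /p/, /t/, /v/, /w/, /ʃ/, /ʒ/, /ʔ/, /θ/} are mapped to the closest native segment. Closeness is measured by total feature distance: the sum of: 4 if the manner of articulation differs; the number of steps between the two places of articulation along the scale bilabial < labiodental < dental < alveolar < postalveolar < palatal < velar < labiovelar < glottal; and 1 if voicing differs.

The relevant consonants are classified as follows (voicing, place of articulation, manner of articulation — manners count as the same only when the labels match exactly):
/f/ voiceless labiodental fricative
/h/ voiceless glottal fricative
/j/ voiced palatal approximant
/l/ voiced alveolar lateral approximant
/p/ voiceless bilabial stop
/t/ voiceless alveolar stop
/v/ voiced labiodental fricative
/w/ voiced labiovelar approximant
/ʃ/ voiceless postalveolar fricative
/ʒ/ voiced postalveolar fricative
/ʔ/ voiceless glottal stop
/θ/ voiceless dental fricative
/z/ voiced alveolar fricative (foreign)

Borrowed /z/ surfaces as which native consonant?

/ʒ/ is closest: same manner (fricative), place distance 1 (alveolar→postalveolar), same voicing; total 1. Next closest is /v/ at distance 2.

ʒ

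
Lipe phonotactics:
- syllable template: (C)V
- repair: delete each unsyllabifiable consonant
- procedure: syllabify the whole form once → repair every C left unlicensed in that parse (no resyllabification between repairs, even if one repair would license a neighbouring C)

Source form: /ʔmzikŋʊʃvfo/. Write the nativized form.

The consonants /ʔ/, /m/, /k/, /ʃ/, /v/ cannot be parsed into a legal (C)V syllable (no codas are permitted; onsets are limited to one consonant).
Deleting the stranded consonants removes /ʔ/, /m/, /k/, /ʃ/, /v/.

ziŋʊfo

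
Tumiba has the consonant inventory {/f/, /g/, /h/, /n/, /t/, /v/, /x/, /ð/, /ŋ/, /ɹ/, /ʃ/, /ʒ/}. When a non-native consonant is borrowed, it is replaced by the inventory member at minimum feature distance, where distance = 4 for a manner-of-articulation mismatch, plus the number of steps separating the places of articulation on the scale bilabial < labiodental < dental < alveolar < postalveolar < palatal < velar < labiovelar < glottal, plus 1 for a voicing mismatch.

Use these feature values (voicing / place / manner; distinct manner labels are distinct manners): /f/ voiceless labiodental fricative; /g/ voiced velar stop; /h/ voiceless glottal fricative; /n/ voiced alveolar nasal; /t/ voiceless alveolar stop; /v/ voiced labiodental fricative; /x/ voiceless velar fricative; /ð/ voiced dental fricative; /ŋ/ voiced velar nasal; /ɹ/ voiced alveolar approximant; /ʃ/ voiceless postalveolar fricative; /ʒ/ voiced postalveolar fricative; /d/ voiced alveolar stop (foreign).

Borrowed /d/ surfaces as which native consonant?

t

/t/ is closest: same manner (stop), place distance 0 (alveolar→alveolar), voicing differs (+1); total 1. Next closest is /g/ at distance 3.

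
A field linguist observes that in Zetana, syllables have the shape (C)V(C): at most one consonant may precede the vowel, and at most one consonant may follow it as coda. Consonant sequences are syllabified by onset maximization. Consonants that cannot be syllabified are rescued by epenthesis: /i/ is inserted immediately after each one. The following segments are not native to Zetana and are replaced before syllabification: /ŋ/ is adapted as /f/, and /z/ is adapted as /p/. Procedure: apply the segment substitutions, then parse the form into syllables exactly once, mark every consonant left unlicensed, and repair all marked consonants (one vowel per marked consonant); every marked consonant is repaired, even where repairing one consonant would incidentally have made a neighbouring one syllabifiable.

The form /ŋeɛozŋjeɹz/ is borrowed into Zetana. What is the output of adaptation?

Substitution: /ŋ/ → /f/, /z/ → /p/, giving /feɛopfjeɹp/.
Under (C)V(C), the unsyllabifiable consonants are /f/, /p/ (at most one coda consonant is licensed; onsets are limited to one consonant).
Each unlicensed consonant becomes the onset of a new syllable: /f/ → /fi/, /p/ → /pi/.

feɛopfijeɹpi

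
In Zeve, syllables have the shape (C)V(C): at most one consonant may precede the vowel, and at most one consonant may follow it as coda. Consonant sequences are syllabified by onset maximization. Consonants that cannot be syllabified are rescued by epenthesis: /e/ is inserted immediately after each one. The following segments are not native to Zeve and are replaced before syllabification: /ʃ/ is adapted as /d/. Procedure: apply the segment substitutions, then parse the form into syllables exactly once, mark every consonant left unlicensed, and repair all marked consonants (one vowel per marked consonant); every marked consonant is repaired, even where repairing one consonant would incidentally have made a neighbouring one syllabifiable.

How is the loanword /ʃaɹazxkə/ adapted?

daɹazxekə

Substitution: /ʃ/ → /d/, giving /daɹazxkə/.
The consonants /x/ cannot be parsed into a legal (C)V(C) syllable (at most one coda consonant is licensed; onsets are limited to one consonant).
Epenthesis after each stranded consonant: /x/ → /xe/.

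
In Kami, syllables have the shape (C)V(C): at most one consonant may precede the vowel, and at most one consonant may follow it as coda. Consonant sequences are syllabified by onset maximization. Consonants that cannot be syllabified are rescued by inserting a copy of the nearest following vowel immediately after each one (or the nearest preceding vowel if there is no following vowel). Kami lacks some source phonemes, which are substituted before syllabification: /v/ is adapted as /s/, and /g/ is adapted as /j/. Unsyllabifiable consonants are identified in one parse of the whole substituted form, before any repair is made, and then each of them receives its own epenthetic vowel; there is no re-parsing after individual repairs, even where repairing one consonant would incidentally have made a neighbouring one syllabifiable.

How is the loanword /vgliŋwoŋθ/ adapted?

sijiliŋwoŋθo

Substitution: /v/ → /s/, /g/ → /j/, giving /sjliŋwoŋθ/.
Syllabifying with onset maximization leaves /s/, /j/, /θ/ stranded (at most one coda consonant is licensed; onsets are limited to one consonant).
Each unlicensed consonant becomes the onset of a new syllable: /s/ → /si/, /j/ → /ji/, /θ/ → /θo/.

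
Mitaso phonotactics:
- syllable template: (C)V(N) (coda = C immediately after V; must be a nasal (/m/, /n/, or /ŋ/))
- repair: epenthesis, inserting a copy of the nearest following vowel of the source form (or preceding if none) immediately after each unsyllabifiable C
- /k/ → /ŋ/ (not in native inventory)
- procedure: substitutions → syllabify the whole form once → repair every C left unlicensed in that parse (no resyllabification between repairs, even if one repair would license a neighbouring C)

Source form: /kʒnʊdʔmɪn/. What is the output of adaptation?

Substitution: /k/ → /ŋ/, giving /ŋʒnʊdʔmɪn/.
Under (C)V(N), the unsyllabifiable consonants are /ŋ/, /ʒ/, /d/, /ʔ/ (only a nasal (/m/, /n/, or /ŋ/) is licensed in coda position; onsets are limited to one consonant).
Epenthesis after each stranded consonant: /ŋ/ → /ŋʊ/, /ʒ/ → /ʒʊ/, /d/ → /dɪ/, /ʔ/ → /ʔɪ/.

ŋʊʒʊnʊdɪʔɪmɪn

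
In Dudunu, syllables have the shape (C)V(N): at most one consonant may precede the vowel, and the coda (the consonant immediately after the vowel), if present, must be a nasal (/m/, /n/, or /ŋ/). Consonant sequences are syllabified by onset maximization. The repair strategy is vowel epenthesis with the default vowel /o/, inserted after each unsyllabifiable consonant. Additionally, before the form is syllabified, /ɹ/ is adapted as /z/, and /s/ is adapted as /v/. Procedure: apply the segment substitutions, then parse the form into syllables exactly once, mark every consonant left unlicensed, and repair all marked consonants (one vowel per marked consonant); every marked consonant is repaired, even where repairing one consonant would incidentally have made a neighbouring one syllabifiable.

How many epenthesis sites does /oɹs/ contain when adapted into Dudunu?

After substitution the input is /ozv/.
The unsyllabifiable consonants are /z/, /v/; each receives one epenthetic vowel.

2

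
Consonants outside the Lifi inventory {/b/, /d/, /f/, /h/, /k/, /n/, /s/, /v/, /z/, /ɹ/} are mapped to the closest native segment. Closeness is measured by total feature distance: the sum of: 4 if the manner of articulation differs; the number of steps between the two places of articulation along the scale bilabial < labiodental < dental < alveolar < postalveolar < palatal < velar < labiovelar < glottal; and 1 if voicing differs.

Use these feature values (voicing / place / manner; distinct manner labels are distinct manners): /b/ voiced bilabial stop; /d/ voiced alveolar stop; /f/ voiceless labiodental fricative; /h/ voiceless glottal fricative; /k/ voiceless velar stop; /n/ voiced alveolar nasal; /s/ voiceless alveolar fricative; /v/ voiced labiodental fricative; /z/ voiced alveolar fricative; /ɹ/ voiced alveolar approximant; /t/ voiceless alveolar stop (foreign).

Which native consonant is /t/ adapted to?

d

/d/ is closest: same manner (stop), place distance 0 (alveolar→alveolar), voicing differs (+1); total 1. Next closest is /k/ at distance 3.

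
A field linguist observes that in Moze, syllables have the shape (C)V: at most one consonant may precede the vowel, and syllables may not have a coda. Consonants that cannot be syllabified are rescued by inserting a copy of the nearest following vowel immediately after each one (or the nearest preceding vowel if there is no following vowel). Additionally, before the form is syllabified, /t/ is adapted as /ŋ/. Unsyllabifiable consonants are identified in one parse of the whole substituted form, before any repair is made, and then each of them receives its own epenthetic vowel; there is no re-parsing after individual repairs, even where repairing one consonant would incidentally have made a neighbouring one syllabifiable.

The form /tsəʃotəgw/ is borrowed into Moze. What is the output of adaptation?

ŋəsəʃoŋəgəwə

Substitution: /t/ → /ŋ/, giving /ŋsəʃoŋəgw/.
Under (C)V, the unsyllabifiable consonants are /ŋ/, /g/, /w/ (no codas are permitted; onsets are limited to one consonant).
Inserting the epenthetic vowel yields /ŋ/ → /ŋə/, /g/ → /gə/, /w/ → /wə/.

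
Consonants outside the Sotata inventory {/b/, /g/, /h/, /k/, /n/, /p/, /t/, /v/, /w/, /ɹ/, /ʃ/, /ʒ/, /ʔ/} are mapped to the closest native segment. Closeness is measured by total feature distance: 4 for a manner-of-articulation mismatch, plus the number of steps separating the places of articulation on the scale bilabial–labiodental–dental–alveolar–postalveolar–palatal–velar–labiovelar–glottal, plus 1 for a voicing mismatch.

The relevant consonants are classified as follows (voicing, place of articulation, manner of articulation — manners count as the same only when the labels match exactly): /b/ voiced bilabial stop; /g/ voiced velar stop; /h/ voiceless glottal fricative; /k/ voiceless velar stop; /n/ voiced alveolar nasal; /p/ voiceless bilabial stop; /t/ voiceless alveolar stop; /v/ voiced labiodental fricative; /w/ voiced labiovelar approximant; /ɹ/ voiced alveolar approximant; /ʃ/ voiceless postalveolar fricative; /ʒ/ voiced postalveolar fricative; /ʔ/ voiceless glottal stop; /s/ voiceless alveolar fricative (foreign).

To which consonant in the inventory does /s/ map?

/ʃ/ is closest: same manner (fricative), place distance 1 (alveolar→postalveolar), same voicing; total 1. Next closest is /ʒ/ at distance 2.

ʃ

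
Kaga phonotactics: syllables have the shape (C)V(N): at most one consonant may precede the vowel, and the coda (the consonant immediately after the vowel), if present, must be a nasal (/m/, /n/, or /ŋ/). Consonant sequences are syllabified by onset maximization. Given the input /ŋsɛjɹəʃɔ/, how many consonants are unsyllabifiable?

2

Syllabifying with onset maximization leaves /ŋ/, /j/ stranded (only a nasal (/m/, /n/, or /ŋ/) is licensed in coda position; onsets are limited to one consonant).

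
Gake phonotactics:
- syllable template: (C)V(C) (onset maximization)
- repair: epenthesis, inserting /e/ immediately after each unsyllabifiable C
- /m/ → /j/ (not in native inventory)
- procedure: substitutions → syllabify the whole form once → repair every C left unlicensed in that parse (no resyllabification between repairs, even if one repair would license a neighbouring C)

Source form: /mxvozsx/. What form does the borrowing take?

Substitution: /m/ → /j/, giving /jxvozsx/.
Under (C)V(C), the unsyllabifiable consonants are /j/, /x/, /s/, /x/ (at most one coda consonant is licensed; onsets are limited to one consonant).
Each unlicensed consonant becomes the onset of a new syllable: /j/ → /je/, /x/ → /xe/, /s/ → /se/, /x/ → /xe/.

jexevozsexe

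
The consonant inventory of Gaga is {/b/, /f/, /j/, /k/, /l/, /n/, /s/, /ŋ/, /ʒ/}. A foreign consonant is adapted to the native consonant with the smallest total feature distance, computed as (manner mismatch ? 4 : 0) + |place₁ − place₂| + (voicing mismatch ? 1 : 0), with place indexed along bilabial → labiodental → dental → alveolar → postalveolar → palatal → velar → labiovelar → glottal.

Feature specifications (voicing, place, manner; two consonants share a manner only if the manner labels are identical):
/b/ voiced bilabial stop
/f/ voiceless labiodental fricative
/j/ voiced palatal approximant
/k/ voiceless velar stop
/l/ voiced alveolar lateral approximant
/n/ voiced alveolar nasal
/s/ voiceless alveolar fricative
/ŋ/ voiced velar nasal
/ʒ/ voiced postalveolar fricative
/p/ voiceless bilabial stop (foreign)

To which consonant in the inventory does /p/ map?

/b/ is closest: same manner (stop), place distance 0 (bilabial→bilabial), voicing differs (+1); total 1. Next closest is /f/ at distance 5.

b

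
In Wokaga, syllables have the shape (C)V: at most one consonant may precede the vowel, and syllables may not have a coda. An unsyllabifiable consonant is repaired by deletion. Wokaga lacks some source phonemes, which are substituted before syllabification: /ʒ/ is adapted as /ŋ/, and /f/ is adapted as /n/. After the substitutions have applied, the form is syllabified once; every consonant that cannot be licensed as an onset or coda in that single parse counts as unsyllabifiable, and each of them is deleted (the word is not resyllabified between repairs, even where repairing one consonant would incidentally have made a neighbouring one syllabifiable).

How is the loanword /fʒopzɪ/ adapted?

Substitution: /f/ → /n/, /ʒ/ → /ŋ/, giving /nŋopzɪ/.
Under (C)V, the unsyllabifiable consonants are /n/, /p/ (no codas are permitted; onsets are limited to one consonant).
Deleting the stranded consonants removes /n/, /p/.

ŋozɪ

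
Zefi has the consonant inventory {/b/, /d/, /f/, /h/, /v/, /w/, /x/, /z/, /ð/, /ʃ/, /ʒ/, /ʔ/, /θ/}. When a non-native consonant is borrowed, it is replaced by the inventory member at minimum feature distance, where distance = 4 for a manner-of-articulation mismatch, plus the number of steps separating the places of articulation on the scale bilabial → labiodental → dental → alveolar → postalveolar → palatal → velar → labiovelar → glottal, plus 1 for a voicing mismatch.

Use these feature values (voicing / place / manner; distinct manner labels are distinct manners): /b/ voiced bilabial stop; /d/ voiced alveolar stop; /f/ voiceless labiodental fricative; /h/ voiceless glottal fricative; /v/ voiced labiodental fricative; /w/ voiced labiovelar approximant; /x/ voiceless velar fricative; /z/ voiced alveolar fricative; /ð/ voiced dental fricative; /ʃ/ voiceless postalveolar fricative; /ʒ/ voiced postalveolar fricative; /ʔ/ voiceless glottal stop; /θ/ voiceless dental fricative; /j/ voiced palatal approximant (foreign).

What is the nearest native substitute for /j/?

/w/ is closest: same manner (approximant), place distance 2 (palatal→labiovelar), same voicing; total 2. Next closest is /ʒ/ at distance 5.

w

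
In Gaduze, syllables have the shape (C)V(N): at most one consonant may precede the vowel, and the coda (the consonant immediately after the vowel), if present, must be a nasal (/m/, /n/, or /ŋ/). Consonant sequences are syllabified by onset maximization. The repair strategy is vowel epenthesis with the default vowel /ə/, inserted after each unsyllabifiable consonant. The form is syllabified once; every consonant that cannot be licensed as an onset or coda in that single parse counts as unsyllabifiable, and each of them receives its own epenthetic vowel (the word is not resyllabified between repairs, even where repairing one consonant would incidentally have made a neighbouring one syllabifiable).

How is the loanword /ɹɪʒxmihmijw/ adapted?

ɹɪʒəxəmihəmijəwə

The consonants /ʒ/, /x/, /h/, /j/, /w/ cannot be parsed into a legal (C)V(N) syllable (only a nasal (/m/, /n/, or /ŋ/) is licensed in coda position; onsets are limited to one consonant).
Each unlicensed consonant becomes the onset of a new syllable: /ʒ/ → /ʒə/, /x/ → /xə/, /h/ → /hə/, /j/ → /jə/, /w/ → /wə/.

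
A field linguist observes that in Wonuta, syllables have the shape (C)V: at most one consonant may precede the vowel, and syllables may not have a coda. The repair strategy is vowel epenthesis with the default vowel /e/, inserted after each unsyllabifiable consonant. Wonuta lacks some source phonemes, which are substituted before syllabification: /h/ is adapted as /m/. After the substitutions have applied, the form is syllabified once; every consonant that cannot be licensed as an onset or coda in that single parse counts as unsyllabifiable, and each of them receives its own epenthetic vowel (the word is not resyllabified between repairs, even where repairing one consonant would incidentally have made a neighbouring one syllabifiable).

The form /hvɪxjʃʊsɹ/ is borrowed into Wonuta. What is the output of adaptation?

mevɪxejeʃʊseɹe

Substitution: /h/ → /m/, giving /mvɪxjʃʊsɹ/.
Under (C)V, the unsyllabifiable consonants are /m/, /x/, /j/, /s/, /ɹ/ (no codas are permitted; onsets are limited to one consonant).
Inserting the epenthetic vowel yields /m/ → /me/, /x/ → /xe/, /j/ → /je/, /s/ → /se/, /ɹ/ → /ɹe/.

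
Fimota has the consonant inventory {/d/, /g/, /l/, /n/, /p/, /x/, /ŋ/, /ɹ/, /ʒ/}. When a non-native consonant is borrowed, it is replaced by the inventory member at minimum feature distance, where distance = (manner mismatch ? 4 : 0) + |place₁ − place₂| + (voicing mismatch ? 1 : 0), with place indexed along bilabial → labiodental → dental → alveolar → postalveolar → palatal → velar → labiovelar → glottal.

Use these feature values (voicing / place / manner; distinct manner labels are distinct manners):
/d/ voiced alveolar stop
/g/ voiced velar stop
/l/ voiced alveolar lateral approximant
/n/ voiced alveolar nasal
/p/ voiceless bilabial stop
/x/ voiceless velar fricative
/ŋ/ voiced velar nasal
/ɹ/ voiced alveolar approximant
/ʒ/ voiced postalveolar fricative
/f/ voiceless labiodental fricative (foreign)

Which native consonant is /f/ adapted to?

ʒ

/ʒ/ is closest: same manner (fricative), place distance 3 (labiodental→postalveolar), voicing differs (+1); total 4. Next closest is /p/ at distance 5.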